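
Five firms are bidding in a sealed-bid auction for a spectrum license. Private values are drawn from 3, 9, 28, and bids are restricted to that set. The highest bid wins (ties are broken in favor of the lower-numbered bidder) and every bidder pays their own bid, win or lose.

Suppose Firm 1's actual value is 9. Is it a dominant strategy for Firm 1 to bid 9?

Consider the case where Firm 2 bids 3, Firm 3 bids 3, Firm 4 bids 3 and Firm 5 bids 3.
Truthful bid 9: wins, pays 9, utility 9 - 9 = 0.
Bid 3 instead: wins, pays 3, utility 9 - 3 = 6.
Since 6 > 0, bidding 3 is strictly better here, so truthful bidding is not dominant.

No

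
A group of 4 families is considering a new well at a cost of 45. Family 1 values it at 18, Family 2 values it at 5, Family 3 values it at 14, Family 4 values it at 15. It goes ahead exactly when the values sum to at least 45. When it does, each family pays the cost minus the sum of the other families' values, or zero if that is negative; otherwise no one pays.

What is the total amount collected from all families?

26

Total value 52 ≥ cost 45, so it is built.
Family 1: others sum to 34; max(0, 45 - 34) = 11.
Family 2: others sum to 47; max(0, 45 - 47) = 0.
Family 3: others sum to 38; max(0, 45 - 38) = 7.
Family 4: others sum to 37; max(0, 45 - 37) = 8.
Total collected = 11 + 0 + 7 + 8 = 26.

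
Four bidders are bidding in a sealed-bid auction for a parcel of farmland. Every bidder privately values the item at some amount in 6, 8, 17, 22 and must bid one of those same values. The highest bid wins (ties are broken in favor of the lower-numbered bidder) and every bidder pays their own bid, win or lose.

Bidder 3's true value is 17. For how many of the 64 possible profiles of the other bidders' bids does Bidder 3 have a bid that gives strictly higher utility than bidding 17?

Others bid (6, 6, 6): truth gives 0; bid 8 gives 9 > 0. Violating.
Others bid (6, 6, 8): truth gives 0; bid 8 gives 9 > 0. Violating.
Others bid (6, 6, 22): truth gives -17; bid 22 gives -5 > -17. Violating.
Others bid (6, 8, 22): truth gives -17; bid 22 gives -5 > -17. Violating.
Others bid (6, 6, 17): truth gives 0; no alternative beats it.
Others bid (6, 8, 6): truth gives 0; no alternative beats it.
(Checking all 64 profiles: 54 have a profitable deviation, 10 do not.)

54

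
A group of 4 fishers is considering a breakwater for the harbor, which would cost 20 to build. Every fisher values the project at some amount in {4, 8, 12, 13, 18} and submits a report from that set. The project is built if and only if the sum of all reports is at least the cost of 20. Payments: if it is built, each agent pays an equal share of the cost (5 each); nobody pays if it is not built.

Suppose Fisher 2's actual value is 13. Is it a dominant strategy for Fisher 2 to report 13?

Yes

Check each profile of the others' reports and compare truth against every alternative report.
Others report (4, 4, 4): truth gives 8, best alternative gives 8.
Others report (4, 4, 8): truth gives 8, best alternative gives 8.
Others report (4, 4, 12): truth gives 8, best alternative gives 8.
Others report (4, 4, 13): truth gives 8, best alternative gives 8.
Others report (4, 4, 18): truth gives 8, best alternative gives 8.
Others report (4, 8, 4): truth gives 8, best alternative gives 8.
(Remaining 119 profiles checked similarly; truth is weakly best in each.)
In every case the truthful report is at least as good as any alternative, so it is a dominant strategy.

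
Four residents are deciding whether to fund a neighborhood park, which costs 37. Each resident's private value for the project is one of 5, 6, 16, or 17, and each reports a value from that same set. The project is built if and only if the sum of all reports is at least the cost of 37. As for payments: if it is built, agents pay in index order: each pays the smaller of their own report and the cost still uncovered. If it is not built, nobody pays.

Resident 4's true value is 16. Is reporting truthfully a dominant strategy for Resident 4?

Check each profile of the others' reports and compare truth against every alternative report.
Others report (5, 16, 16): truth gives 16, best alternative gives 16.
Others report (5, 16, 17): truth gives 16, best alternative gives 16.
Others report (5, 17, 16): truth gives 16, best alternative gives 16.
Others report (5, 17, 17): truth gives 16, best alternative gives 16.
Others report (6, 16, 16): truth gives 16, best alternative gives 16.
Others report (6, 16, 17): truth gives 16, best alternative gives 16.
(Remaining 58 profiles checked similarly; truth is weakly best in each.)
In every case the truthful report is at least as good as any alternative, so it is a dominant strategy.

Yes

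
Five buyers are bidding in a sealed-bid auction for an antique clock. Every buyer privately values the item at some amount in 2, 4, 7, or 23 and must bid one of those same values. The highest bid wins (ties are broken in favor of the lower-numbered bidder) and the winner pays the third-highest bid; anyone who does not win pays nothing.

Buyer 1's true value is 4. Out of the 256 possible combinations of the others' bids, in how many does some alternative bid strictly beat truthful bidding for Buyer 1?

8

Others bid (2, 2, 2, 7): truth gives 0; bid 7 gives 2 > 0. Violating.
Others bid (2, 2, 2, 23): truth gives 0; bid 23 gives 2 > 0. Violating.
Others bid (2, 2, 7, 2): truth gives 0; bid 7 gives 2 > 0. Violating.
Others bid (2, 2, 23, 2): truth gives 0; bid 23 gives 2 > 0. Violating.
Others bid (2, 2, 2, 2): truth gives 2; no alternative beats it.
Others bid (2, 2, 2, 4): truth gives 2; no alternative beats it.
(Checking all 256 profiles: 8 have a profitable deviation, 248 do not.)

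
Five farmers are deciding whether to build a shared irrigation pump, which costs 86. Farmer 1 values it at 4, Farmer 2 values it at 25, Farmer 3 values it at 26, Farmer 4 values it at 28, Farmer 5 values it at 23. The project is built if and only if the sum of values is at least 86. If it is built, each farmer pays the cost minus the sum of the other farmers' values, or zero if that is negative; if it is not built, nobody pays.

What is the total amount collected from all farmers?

22

Total value 106 ≥ cost 86, so it is built.
Farmer 1: others sum to 102; max(0, 86 - 102) = 0.
Farmer 2: others sum to 81; max(0, 86 - 81) = 5.
Farmer 3: others sum to 80; max(0, 86 - 80) = 6.
Farmer 4: others sum to 78; max(0, 86 - 78) = 8.
Farmer 5: others sum to 83; max(0, 86 - 83) = 3.
Total collected = 0 + 5 + 6 + 8 + 3 = 22.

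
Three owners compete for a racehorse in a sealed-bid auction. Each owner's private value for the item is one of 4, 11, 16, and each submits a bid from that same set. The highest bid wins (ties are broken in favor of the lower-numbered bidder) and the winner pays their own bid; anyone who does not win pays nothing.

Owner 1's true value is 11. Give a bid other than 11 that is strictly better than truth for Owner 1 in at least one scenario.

4

Suppose Owner 2 bids 4 and Owner 3 bids 4.
Bid 11: wins, pays 11, utility 11 - 11 = 0.
Bid 4: wins, pays 4, utility 11 - 4 = 7.
So bidding 4 beats truth here (7 > 0).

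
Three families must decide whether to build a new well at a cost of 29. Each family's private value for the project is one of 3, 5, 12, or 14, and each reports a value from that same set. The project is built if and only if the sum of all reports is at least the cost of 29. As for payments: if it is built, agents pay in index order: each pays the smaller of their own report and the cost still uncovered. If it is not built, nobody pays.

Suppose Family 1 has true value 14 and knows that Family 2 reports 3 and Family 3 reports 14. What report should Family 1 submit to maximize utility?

Report 3: project not built, utility 0.
Report 5: project not built, utility 0.
Report 12: project built, pays 12, utility 14 - 12 = 2.
Report 14: project built, pays 14, utility 14 - 14 = 0.
The best choice is 12 with utility 2.

12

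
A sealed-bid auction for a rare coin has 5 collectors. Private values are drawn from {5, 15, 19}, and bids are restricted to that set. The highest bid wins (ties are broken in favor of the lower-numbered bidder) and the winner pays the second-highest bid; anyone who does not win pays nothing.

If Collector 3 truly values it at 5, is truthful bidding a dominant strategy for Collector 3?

Yes

Check each profile of the others' bids and compare truth against every alternative bid.
Others bid (5, 5, 5, 15): truth gives 0, best alternative gives -10.
Others bid (5, 5, 15, 5): truth gives 0, best alternative gives -10.
Others bid (5, 5, 15, 15): truth gives 0, best alternative gives -10.
Others bid (5, 5, 5, 5): truth gives 0, best alternative gives 0.
Others bid (5, 5, 5, 19): truth gives 0, best alternative gives 0.
Others bid (5, 5, 15, 19): truth gives 0, best alternative gives 0.
(Remaining 75 profiles checked similarly; truth is weakly best in each.)
In every case the truthful bid is at least as good as any alternative, so it is a dominant strategy.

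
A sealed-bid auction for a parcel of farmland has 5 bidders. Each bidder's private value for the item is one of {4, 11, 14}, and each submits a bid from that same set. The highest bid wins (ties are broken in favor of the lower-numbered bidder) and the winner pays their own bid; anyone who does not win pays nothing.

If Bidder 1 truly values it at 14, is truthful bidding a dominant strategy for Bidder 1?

Consider the case where Bidder 2 bids 4, Bidder 3 bids 4, Bidder 4 bids 4 and Bidder 5 bids 4.
Truthful bid 14: wins, pays 14, utility 14 - 14 = 0.
Bid 4 instead: wins, pays 4, utility 14 - 4 = 10.
Since 10 > 0, bidding 4 is strictly better here, so truthful bidding is not dominant.

No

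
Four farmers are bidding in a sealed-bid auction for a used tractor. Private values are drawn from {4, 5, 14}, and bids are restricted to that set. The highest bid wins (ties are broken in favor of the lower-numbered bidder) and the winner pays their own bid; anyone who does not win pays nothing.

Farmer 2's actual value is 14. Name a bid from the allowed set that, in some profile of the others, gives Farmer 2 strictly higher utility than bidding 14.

Suppose Farmer 1 bids 4, Farmer 3 bids 4 and Farmer 4 bids 4.
Bid 14: wins, pays 14, utility 14 - 14 = 0.
Bid 5: wins, pays 5, utility 14 - 5 = 9.
So bidding 5 beats truth here (9 > 0).

5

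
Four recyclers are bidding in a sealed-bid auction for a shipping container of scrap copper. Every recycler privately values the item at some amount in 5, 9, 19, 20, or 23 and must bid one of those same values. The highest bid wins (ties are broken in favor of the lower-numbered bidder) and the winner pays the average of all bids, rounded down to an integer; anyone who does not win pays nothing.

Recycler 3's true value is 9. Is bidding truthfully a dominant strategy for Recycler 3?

Check each profile of the others' bids and compare truth against every alternative bid.
Others bid (5, 5, 5): truth gives 3, best alternative gives 1.
Others bid (5, 5, 9): truth gives 2, best alternative gives 0.
Others bid (5, 5, 19): truth gives 0, best alternative gives 0.
Others bid (5, 5, 20): truth gives 0, best alternative gives 0.
Others bid (5, 5, 23): truth gives 0, best alternative gives 0.
Others bid (5, 9, 5): truth gives 0, best alternative gives 0.
(Remaining 119 profiles checked similarly; truth is weakly best in each.)
In every case the truthful bid is at least as good as any alternative, so it is a dominant strategy.

Yes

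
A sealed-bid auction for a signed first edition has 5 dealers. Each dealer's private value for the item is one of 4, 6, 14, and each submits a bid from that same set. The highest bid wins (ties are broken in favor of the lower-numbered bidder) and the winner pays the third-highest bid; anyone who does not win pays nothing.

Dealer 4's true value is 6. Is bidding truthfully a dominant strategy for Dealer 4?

Consider the case where Dealer 1 bids 4, Dealer 2 bids 4, Dealer 3 bids 4 and Dealer 5 bids 14.
Truthful bid 6: loses, pays 0, utility 0.
Bid 14 instead: wins, pays 4, utility 6 - 4 = 2.
Since 2 > 0, bidding 14 is strictly better here, so truthful bidding is not dominant.

No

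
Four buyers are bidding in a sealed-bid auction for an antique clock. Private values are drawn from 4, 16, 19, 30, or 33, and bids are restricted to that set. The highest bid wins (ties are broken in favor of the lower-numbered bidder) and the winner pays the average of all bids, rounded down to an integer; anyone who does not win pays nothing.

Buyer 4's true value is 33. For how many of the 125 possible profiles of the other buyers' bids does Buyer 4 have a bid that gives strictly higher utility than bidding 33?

Others bid (4, 4, 4): truth gives 22; bid 16 gives 26 > 22. Violating.
Others bid (4, 4, 16): truth gives 19; bid 19 gives 23 > 19. Violating.
Others bid (4, 4, 19): truth gives 18; bid 30 gives 19 > 18. Violating.
Others bid (4, 16, 4): truth gives 19; bid 19 gives 23 > 19. Violating.
Others bid (4, 4, 30): truth gives 16; no alternative beats it.
Others bid (4, 4, 33): truth gives 0; no alternative beats it.
(Checking all 125 profiles: 21 have a profitable deviation, 104 do not.)

21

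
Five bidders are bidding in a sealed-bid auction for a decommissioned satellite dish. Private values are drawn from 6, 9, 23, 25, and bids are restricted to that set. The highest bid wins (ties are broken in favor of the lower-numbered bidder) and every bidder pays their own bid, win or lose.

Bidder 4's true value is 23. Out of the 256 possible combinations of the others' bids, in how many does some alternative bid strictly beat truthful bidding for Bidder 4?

234

Others bid (6, 6, 6, 6): truth gives 0; bid 9 gives 14 > 0. Violating.
Others bid (6, 6, 6, 9): truth gives 0; bid 9 gives 14 > 0. Violating.
Others bid (6, 6, 6, 25): truth gives -23; bid 25 gives -2 > -23. Violating.
Others bid (6, 6, 9, 25): truth gives -23; bid 25 gives -2 > -23. Violating.
Others bid (6, 6, 6, 23): truth gives 0; no alternative beats it.
Others bid (6, 6, 9, 6): truth gives 0; no alternative beats it.
(Checking all 256 profiles: 234 have a profitable deviation, 22 do not.)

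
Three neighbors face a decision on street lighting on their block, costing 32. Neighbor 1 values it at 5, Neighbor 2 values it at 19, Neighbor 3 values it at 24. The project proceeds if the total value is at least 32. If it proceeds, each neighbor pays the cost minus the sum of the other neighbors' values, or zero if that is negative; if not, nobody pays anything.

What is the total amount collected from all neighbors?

Total value 48 ≥ cost 32, so it is built.
Neighbor 1: others sum to 43; max(0, 32 - 43) = 0.
Neighbor 2: others sum to 29; max(0, 32 - 29) = 3.
Neighbor 3: others sum to 24; max(0, 32 - 24) = 8.
Total collected = 0 + 3 + 8 = 11.

11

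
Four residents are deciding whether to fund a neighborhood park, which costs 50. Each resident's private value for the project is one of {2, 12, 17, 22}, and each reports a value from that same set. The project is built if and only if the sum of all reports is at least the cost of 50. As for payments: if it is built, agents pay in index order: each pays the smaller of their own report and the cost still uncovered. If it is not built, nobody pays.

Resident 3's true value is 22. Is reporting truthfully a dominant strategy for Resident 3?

No

Consider the case where Resident 1 reports 2, Resident 2 reports 12 and Resident 4 reports 22.
Truthful report 22: project built, pays 22, utility 22 - 22 = 0.
Report 17 instead: project built, pays 17, utility 22 - 17 = 5.
Since 5 > 0, reporting 17 is strictly better here, so truthful reporting is not dominant.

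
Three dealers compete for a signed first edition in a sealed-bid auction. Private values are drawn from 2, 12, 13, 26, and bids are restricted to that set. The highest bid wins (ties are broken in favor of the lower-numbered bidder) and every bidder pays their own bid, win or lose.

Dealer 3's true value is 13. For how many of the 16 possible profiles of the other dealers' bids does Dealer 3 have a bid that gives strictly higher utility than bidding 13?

13

Others bid (2, 2): truth gives 0; bid 12 gives 1 > 0. Violating.
Others bid (2, 13): truth gives -13; bid 2 gives -2 > -13. Violating.
Others bid (2, 26): truth gives -13; bid 2 gives -2 > -13. Violating.
Others bid (12, 13): truth gives -13; bid 2 gives -2 > -13. Violating.
Others bid (2, 12): truth gives 0; no alternative beats it.
Others bid (12, 2): truth gives 0; no alternative beats it.
(Checking all 16 profiles: 13 have a profitable deviation, 3 do not.)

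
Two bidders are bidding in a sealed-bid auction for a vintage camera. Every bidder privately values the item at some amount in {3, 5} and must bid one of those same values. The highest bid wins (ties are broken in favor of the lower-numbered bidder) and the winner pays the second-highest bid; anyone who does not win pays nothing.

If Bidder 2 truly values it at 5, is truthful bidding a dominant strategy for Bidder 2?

Check each profile of the others' bids and compare truth against every alternative bid.
Others bid (3): truth gives 2, best alternative gives 0.
Others bid (5): truth gives 0, best alternative gives 0.
In every case the truthful bid is at least as good as any alternative, so it is a dominant strategy.

Yes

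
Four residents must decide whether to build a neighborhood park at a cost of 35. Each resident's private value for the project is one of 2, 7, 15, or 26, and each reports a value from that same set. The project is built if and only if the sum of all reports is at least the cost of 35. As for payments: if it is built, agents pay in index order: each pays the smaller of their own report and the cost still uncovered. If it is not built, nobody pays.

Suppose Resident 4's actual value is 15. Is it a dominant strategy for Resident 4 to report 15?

Check each profile of the others' reports and compare truth against every alternative report.
Others report (2, 7, 26): truth gives 15, best alternative gives 15.
Others report (2, 15, 26): truth gives 15, best alternative gives 15.
Others report (2, 26, 7): truth gives 15, best alternative gives 15.
Others report (2, 26, 15): truth gives 15, best alternative gives 15.
Others report (2, 26, 26): truth gives 15, best alternative gives 15.
Others report (7, 2, 26): truth gives 15, best alternative gives 15.
(Remaining 58 profiles checked similarly; truth is weakly best in each.)
In every case the truthful report is at least as good as any alternative, so it is a dominant strategy.

Yes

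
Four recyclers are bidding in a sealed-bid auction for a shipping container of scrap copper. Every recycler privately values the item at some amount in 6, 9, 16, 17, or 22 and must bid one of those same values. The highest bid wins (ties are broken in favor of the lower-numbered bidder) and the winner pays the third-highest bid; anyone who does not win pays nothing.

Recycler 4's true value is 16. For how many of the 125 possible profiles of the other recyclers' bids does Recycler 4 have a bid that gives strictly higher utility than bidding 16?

Others bid (6, 6, 16): truth gives 0; bid 17 gives 10 > 0. Violating.
Others bid (6, 6, 17): truth gives 0; bid 22 gives 10 > 0. Violating.
Others bid (6, 9, 16): truth gives 0; bid 17 gives 7 > 0. Violating.
Others bid (6, 9, 17): truth gives 0; bid 22 gives 7 > 0. Violating.
Others bid (6, 6, 6): truth gives 10; no alternative beats it.
Others bid (6, 6, 9): truth gives 10; no alternative beats it.
(Checking all 125 profiles: 24 have a profitable deviation, 101 do not.)

24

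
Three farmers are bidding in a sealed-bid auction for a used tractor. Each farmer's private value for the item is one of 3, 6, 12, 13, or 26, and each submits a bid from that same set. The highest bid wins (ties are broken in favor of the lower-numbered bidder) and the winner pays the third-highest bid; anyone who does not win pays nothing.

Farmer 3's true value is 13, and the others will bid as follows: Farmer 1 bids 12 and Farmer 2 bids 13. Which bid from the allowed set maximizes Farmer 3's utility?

26

Bid 3: loses, pays 0, utility 0.
Bid 6: loses, pays 0, utility 0.
Bid 12: loses, pays 0, utility 0.
Bid 13: loses, pays 0, utility 0.
Bid 26: wins, pays 12, utility 13 - 12 = 1.
The best choice is 26 with utility 1.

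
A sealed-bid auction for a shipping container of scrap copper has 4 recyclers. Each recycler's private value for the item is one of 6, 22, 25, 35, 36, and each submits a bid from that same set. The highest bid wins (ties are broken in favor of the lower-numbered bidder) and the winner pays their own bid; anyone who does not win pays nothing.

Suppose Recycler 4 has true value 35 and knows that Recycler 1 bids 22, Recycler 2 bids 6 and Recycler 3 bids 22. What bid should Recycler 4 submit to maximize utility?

25

Bid 6: loses, pays 0, utility 0.
Bid 22: loses, pays 0, utility 0.
Bid 25: wins, pays 25, utility 35 - 25 = 10.
Bid 35: wins, pays 35, utility 35 - 35 = 0.
Bid 36: wins, pays 36, utility 35 - 36 = -1.
The best choice is 25 with utility 10.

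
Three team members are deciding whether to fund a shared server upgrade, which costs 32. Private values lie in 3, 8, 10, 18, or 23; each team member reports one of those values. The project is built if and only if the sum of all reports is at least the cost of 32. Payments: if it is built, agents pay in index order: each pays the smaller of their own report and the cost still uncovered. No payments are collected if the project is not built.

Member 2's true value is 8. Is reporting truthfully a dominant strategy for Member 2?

No

Consider the case where Member 1 reports 8 and Member 3 reports 23.
Truthful report 8: project built, pays 8, utility 8 - 8 = 0.
Report 3 instead: project built, pays 3, utility 8 - 3 = 5.
Since 5 > 0, reporting 3 is strictly better here, so truthful reporting is not dominant.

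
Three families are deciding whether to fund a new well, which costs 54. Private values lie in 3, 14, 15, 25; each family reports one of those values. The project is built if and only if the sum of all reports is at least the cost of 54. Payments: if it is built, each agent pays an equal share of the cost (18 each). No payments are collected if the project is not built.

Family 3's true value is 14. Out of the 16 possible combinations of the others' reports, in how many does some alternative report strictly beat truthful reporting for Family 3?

Others report (15, 25): truth gives -4; report 3 gives 0 > -4. Violating.
Others report (25, 15): truth gives -4; report 3 gives 0 > -4. Violating.
Others report (25, 25): truth gives -4; report 3 gives 0 > -4. Violating.
Others report (3, 3): truth gives 0; no alternative beats it.
Others report (3, 14): truth gives 0; no alternative beats it.
(Checking all 16 profiles: 3 have a profitable deviation, 13 do not.)

3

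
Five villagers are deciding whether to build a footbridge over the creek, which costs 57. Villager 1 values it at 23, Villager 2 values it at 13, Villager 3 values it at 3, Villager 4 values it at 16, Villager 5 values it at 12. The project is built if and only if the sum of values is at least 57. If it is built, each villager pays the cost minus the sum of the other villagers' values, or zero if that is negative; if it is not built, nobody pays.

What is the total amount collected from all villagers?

24

Total value 67 ≥ cost 57, so it is built.
Villager 1: others sum to 44; max(0, 57 - 44) = 13.
Villager 2: others sum to 54; max(0, 57 - 54) = 3.
Villager 3: others sum to 64; max(0, 57 - 64) = 0.
Villager 4: others sum to 51; max(0, 57 - 51) = 6.
Villager 5: others sum to 55; max(0, 57 - 55) = 2.
Total collected = 13 + 3 + 0 + 6 + 2 = 24.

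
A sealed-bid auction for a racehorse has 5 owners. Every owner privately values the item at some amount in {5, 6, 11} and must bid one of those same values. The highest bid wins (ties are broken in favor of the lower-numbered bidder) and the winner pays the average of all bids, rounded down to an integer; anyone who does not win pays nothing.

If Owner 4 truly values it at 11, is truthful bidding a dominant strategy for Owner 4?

Consider the case where Owner 1 bids 5, Owner 2 bids 5, Owner 3 bids 5 and Owner 5 bids 5.
Truthful bid 11: wins, pays 6, utility 11 - 6 = 5.
Bid 6 instead: wins, pays 5, utility 11 - 5 = 6.
Since 6 > 5, bidding 6 is strictly better here, so truthful bidding is not dominant.

No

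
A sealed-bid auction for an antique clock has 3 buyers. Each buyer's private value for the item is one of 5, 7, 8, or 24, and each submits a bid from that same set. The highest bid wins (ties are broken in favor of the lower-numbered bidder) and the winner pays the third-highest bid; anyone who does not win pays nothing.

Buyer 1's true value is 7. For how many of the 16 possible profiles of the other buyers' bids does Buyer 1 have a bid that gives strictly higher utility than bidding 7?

Others bid (5, 8): truth gives 0; bid 8 gives 2 > 0. Violating.
Others bid (5, 24): truth gives 0; bid 24 gives 2 > 0. Violating.
Others bid (8, 5): truth gives 0; bid 8 gives 2 > 0. Violating.
Others bid (24, 5): truth gives 0; bid 24 gives 2 > 0. Violating.
Others bid (5, 5): truth gives 2; no alternative beats it.
Others bid (5, 7): truth gives 2; no alternative beats it.
(Checking all 16 profiles: 4 have a profitable deviation, 12 do not.)

4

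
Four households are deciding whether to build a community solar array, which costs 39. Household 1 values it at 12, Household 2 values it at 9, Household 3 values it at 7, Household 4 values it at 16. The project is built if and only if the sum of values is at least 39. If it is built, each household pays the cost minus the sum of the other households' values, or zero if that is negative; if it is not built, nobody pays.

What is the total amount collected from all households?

24

Total value 44 ≥ cost 39, so it is built.
Household 1: others sum to 32; max(0, 39 - 32) = 7.
Household 2: others sum to 35; max(0, 39 - 35) = 4.
Household 3: others sum to 37; max(0, 39 - 37) = 2.
Household 4: others sum to 28; max(0, 39 - 28) = 11.
Total collected = 7 + 4 + 2 + 11 = 24.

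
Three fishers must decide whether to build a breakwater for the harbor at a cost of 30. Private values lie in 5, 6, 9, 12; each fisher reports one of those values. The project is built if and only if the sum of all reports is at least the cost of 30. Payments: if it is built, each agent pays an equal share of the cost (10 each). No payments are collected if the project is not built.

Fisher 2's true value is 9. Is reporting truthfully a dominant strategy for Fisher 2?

Consider the case where Fisher 1 reports 9 and Fisher 3 reports 12.
Truthful report 9: project built, pays 10, utility 9 - 10 = -1.
Report 5 instead: project not built, utility 0.
Since 0 > -1, reporting 5 is strictly better here, so truthful reporting is not dominant.

No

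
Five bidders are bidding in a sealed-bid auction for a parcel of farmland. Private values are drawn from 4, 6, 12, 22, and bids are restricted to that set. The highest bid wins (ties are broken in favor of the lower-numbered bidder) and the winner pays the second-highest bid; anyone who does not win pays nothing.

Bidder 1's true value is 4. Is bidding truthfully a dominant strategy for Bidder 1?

Check each profile of the others' bids and compare truth against every alternative bid.
Others bid (4, 4, 4, 6): truth gives 0, best alternative gives -2.
Others bid (4, 4, 6, 4): truth gives 0, best alternative gives -2.
Others bid (4, 4, 6, 6): truth gives 0, best alternative gives -2.
Others bid (4, 6, 4, 4): truth gives 0, best alternative gives -2.
Others bid (4, 6, 4, 6): truth gives 0, best alternative gives -2.
Others bid (4, 6, 6, 4): truth gives 0, best alternative gives -2.
(Remaining 250 profiles checked similarly; truth is weakly best in each.)
In every case the truthful bid is at least as good as any alternative, so it is a dominant strategy.

Yes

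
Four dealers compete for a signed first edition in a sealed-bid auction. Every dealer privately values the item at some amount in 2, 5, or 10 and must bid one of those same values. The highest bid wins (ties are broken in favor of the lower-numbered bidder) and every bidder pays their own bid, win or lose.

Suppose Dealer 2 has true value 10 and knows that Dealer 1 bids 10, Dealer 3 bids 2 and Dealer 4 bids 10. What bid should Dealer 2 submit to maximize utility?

2

Bid 2: loses but pays 2, utility -2.
Bid 5: loses but pays 5, utility -5.
Bid 10: loses but pays 10, utility -10.
The best choice is 2 with utility -2.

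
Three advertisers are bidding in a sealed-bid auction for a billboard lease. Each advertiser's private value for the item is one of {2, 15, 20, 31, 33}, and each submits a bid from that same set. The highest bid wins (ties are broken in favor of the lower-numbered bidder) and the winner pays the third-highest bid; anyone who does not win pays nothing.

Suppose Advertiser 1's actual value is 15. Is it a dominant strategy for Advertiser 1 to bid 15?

Consider the case where Advertiser 2 bids 2 and Advertiser 3 bids 20.
Truthful bid 15: loses, pays 0, utility 0.
Bid 20 instead: wins, pays 2, utility 15 - 2 = 13.
Since 13 > 0, bidding 20 is strictly better here, so truthful bidding is not dominant.

No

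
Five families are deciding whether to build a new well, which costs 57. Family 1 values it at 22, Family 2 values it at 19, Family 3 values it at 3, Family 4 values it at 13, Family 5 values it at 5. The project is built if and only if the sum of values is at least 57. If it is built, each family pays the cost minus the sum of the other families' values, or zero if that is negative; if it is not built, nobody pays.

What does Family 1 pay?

Total value 62 ≥ cost 57, so the project is built.
The other families' values sum to 40.
Cost minus that sum is 57 - 40 = 17.

17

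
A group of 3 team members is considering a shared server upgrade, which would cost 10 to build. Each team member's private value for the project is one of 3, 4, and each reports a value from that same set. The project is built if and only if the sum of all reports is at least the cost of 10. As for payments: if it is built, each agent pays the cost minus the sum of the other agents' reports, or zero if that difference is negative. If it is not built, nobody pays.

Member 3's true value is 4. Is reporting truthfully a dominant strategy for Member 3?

Check each profile of the others' reports and compare truth against every alternative report.
Others report (4, 4): truth gives 2, best alternative gives 2.
Others report (3, 4): truth gives 1, best alternative gives 1.
Others report (4, 3): truth gives 1, best alternative gives 1.
Others report (3, 3): truth gives 0, best alternative gives 0.
In every case the truthful report is at least as good as any alternative, so it is a dominant strategy.

Yes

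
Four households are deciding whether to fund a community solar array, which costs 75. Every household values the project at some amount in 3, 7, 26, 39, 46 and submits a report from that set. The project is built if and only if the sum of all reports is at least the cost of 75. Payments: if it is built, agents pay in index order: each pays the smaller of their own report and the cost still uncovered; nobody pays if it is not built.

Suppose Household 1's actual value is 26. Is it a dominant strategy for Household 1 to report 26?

Consider the case where Household 2 reports 3, Household 3 reports 26 and Household 4 reports 39.
Truthful report 26: project built, pays 26, utility 26 - 26 = 0.
Report 7 instead: project built, pays 7, utility 26 - 7 = 19.
Since 19 > 0, reporting 7 is strictly better here, so truthful reporting is not dominant.

No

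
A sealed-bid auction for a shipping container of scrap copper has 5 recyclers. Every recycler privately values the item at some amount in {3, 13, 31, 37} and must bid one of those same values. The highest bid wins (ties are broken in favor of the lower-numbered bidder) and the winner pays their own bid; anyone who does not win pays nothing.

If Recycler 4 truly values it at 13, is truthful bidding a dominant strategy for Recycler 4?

Check each profile of the others' bids and compare truth against every alternative bid.
Others bid (3, 3, 3, 3): truth gives 0, best alternative gives 0.
Others bid (3, 3, 3, 13): truth gives 0, best alternative gives 0.
Others bid (3, 3, 3, 31): truth gives 0, best alternative gives 0.
Others bid (3, 3, 3, 37): truth gives 0, best alternative gives 0.
Others bid (3, 3, 13, 3): truth gives 0, best alternative gives 0.
Others bid (3, 3, 13, 13): truth gives 0, best alternative gives 0.
(Remaining 250 profiles checked similarly; truth is weakly best in each.)
In every case the truthful bid is at least as good as any alternative, so it is a dominant strategy.

Yes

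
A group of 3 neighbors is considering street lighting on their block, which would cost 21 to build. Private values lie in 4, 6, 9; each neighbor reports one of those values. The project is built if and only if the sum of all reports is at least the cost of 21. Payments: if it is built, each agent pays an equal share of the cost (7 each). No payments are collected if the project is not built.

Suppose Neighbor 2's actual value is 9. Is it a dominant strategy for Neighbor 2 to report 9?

Yes

Check each profile of the others' reports and compare truth against every alternative report.
Others report (4, 9): truth gives 2, best alternative gives 0.
Others report (6, 6): truth gives 2, best alternative gives 0.
Others report (9, 4): truth gives 2, best alternative gives 0.
Others report (6, 9): truth gives 2, best alternative gives 2.
Others report (9, 6): truth gives 2, best alternative gives 2.
Others report (9, 9): truth gives 2, best alternative gives 2.
(Remaining 3 profiles checked similarly; truth is weakly best in each.)
In every case the truthful report is at least as good as any alternative, so it is a dominant strategy.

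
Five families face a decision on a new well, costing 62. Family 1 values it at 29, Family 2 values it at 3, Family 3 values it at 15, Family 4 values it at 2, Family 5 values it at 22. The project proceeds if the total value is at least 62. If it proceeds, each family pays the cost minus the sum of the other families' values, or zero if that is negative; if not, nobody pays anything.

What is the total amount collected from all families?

Total value 71 ≥ cost 62, so it is built.
Family 1: others sum to 42; max(0, 62 - 42) = 20.
Family 2: others sum to 68; max(0, 62 - 68) = 0.
Family 3: others sum to 56; max(0, 62 - 56) = 6.
Family 4: others sum to 69; max(0, 62 - 69) = 0.
Family 5: others sum to 49; max(0, 62 - 49) = 13.
Total collected = 20 + 0 + 6 + 0 + 13 = 39.

39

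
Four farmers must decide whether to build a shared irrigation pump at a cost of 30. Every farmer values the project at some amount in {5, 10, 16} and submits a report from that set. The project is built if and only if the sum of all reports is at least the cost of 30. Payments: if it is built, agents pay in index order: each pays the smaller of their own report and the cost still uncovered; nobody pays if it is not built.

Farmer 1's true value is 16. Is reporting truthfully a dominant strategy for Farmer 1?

No

Consider the case where Farmer 2 reports 5, Farmer 3 reports 5 and Farmer 4 reports 10.
Truthful report 16: project built, pays 16, utility 16 - 16 = 0.
Report 10 instead: project built, pays 10, utility 16 - 10 = 6.
Since 6 > 0, reporting 10 is strictly better here, so truthful reporting is not dominant.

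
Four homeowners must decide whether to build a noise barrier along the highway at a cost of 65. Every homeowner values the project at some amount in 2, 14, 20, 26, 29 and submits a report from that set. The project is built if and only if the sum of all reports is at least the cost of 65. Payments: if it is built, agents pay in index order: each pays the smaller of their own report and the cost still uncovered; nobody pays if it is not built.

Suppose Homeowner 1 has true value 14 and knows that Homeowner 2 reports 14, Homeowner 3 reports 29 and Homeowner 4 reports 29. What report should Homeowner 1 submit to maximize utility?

2

Report 2: project built, pays 2, utility 14 - 2 = 12.
Report 14: project built, pays 14, utility 14 - 14 = 0.
Report 20: project built, pays 20, utility 14 - 20 = -6.
Report 26: project built, pays 26, utility 14 - 26 = -12.
Report 29: project built, pays 29, utility 14 - 29 = -15.
The best choice is 2 with utility 12.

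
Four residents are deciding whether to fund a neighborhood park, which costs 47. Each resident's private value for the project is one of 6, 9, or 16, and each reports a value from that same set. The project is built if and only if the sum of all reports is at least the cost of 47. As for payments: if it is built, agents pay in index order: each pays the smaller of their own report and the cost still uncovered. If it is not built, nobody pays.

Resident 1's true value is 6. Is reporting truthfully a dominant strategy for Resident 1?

Yes

Check each profile of the others' reports and compare truth against every alternative report.
Others report (6, 16, 16): truth gives 0, best alternative gives -3.
Others report (9, 16, 16): truth gives 0, best alternative gives -3.
Others report (16, 6, 16): truth gives 0, best alternative gives -3.
Others report (16, 9, 16): truth gives 0, best alternative gives -3.
Others report (16, 16, 6): truth gives 0, best alternative gives -3.
Others report (16, 16, 9): truth gives 0, best alternative gives -3.
(Remaining 21 profiles checked similarly; truth is weakly best in each.)
In every case the truthful report is at least as good as any alternative, so it is a dominant strategy.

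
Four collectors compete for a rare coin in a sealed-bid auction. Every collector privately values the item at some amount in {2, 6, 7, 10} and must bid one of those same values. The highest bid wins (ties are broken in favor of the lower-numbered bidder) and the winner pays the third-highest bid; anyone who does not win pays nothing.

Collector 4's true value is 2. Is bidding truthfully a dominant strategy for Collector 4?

Check each profile of the others' bids and compare truth against every alternative bid.
Others bid (2, 2, 2): truth gives 0, best alternative gives 0.
Others bid (2, 2, 6): truth gives 0, best alternative gives 0.
Others bid (2, 2, 7): truth gives 0, best alternative gives 0.
Others bid (2, 2, 10): truth gives 0, best alternative gives 0.
Others bid (2, 6, 2): truth gives 0, best alternative gives 0.
Others bid (2, 6, 6): truth gives 0, best alternative gives 0.
(Remaining 58 profiles checked similarly; truth is weakly best in each.)
In every case the truthful bid is at least as good as any alternative, so it is a dominant strategy.

Yes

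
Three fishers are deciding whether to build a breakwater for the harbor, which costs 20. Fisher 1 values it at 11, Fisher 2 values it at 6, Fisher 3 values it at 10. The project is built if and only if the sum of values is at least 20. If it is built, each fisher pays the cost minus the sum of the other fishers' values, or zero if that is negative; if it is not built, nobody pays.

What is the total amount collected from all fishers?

Total value 27 ≥ cost 20, so it is built.
Fisher 1: others sum to 16; max(0, 20 - 16) = 4.
Fisher 2: others sum to 21; max(0, 20 - 21) = 0.
Fisher 3: others sum to 17; max(0, 20 - 17) = 3.
Total collected = 4 + 0 + 3 = 7.

7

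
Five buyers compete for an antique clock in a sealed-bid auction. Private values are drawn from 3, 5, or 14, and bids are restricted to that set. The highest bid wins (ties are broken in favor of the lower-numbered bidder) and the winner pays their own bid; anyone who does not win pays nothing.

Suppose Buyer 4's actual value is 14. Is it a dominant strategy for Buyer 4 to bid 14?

No

Consider the case where Buyer 1 bids 3, Buyer 2 bids 3, Buyer 3 bids 3 and Buyer 5 bids 3.
Truthful bid 14: wins, pays 14, utility 14 - 14 = 0.
Bid 5 instead: wins, pays 5, utility 14 - 5 = 9.
Since 9 > 0, bidding 5 is strictly better here, so truthful bidding is not dominant.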